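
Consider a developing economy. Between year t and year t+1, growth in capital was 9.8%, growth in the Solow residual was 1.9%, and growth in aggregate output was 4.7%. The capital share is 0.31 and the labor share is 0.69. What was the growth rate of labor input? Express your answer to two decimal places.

-0.34%

Labor's share = 1 − 0.31 = 0.69.
gY = gA + 0.31×9.8 + 0.69×g.
0.69×g = 4.7 − 1.9 − 3.038 = -0.238.
g = -0.238 / 0.69 = -0.3449%.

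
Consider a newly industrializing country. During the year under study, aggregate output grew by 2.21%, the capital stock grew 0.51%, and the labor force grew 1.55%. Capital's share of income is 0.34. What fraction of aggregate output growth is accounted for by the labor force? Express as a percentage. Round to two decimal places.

Labor's share = 1 − 0.34 = 0.66.
The labor force contributed 0.66 × 1.55 = 1.023 pp.
Share of growth = 1.023 / 2.21 × 100 = 46.2896%.

46.29%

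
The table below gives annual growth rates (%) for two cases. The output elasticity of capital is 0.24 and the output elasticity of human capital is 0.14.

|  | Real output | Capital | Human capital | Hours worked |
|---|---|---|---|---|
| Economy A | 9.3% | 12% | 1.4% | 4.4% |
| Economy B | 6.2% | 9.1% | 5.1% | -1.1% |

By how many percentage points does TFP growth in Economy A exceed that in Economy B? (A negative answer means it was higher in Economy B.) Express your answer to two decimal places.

Labor's share = 1 − 0.24 − 0.14 = 0.62.
Economy A: TFP = 9.3 − 2.88 − 0.196 − 2.728 = 3.496%.
Economy B: TFP = 6.2 − 2.184 − 0.714 + 0.682 = 3.984%.
Difference = 3.496 − (3.984) = -0.488 pp.

-0.49 percentage points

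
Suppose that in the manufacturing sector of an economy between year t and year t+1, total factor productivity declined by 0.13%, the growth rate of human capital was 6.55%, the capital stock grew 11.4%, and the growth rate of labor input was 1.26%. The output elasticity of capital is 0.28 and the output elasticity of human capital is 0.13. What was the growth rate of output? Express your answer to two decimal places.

4.66%

Labor's share = 1 − 0.28 − 0.13 = 0.59.
The capital stock: 0.28 × 11.4 = 3.192 pp.
Human capital: 0.13 × 6.55 = 0.8515 pp.
Labor input: 0.59 × 1.26 = 0.7434 pp.
Output growth = -0.13 + 4.7869 = 4.6569%.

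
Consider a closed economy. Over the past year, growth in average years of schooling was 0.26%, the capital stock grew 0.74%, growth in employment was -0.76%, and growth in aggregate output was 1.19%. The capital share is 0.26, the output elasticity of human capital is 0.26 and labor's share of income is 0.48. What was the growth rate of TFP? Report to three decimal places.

1.295%

Labor's share = 1 − 0.26 − 0.26 = 0.48.
The capital stock: 0.26 × 0.74 = 0.1924 pp.
Average years of schooling: 0.26 × 0.26 = 0.0676 pp.
Employment: 0.48 × (-0.76) = -0.3648 pp.
TFP growth = 1.19 + 0.1048 = 1.2948%.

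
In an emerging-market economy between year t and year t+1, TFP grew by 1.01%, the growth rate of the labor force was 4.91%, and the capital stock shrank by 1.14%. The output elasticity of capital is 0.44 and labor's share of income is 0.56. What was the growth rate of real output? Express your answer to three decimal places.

Labor's share = 1 − 0.44 = 0.56.
The capital stock: 0.44 × (-1.14) = -0.5016 pp.
The labor force: 0.56 × 4.91 = 2.7496 pp.
Output growth = 1.01 + 2.248 = 3.258%.

3.258%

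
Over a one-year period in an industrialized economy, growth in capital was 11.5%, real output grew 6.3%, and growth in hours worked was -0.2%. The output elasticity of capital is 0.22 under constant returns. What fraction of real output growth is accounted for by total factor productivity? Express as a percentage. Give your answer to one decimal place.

Labor's share = 1 − 0.22 = 0.78.
Capital: 0.22 × 11.5 = 2.53 pp.
Hours worked: 0.78 × (-0.2) = -0.156 pp.
TFP growth = 6.3 − 2.374 = 3.926%.
TFP share of growth = 3.926 / 6.3 × 100 = 62.317%.

Total factor productivity accounted for 62.3% of growth.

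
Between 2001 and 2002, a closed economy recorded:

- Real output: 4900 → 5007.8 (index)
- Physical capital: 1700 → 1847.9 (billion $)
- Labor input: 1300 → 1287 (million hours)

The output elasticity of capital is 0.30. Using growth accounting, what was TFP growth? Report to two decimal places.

Real output growth = (5007.8 − 4900) / 4900 = 2.2%.
Physical capital growth = (1847.9 − 1700) / 1700 = 8.7%.
Labor input growth = (1287 − 1300) / 1300 = -1%.
Labor's share = 1 − 0.3 = 0.7.
Physical capital: 0.3 × 8.7 = 2.61 pp.
Labor input: 0.7 × (-1) = -0.7 pp.
TFP growth = 2.2 − 1.91 = 0.29%.

TFP grew 0.29%.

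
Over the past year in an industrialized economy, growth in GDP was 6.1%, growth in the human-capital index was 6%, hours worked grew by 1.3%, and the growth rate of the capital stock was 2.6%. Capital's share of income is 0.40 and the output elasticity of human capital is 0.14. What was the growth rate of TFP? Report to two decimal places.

TFP grew 3.62%.

Labor's share = 1 − 0.4 − 0.14 = 0.46.
The capital stock: 0.4 × 2.6 = 1.04 pp.
The human-capital index: 0.14 × 6 = 0.84 pp.
Hours worked: 0.46 × 1.3 = 0.598 pp.
TFP growth = 6.1 − 2.478 = 3.622%.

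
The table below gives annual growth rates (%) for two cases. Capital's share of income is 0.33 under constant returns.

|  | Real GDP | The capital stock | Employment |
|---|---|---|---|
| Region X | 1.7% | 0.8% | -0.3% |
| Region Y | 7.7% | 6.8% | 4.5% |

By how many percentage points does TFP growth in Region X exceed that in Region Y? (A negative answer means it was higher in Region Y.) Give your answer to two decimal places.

-0.80 percentage points

Labor's share = 1 − 0.33 = 0.67.
Region X: TFP = 1.7 − 0.264 + 0.201 = 1.637%.
Region Y: TFP = 7.7 − 2.244 − 3.015 = 2.441%.
Difference = 1.637 − (2.441) = -0.804 pp.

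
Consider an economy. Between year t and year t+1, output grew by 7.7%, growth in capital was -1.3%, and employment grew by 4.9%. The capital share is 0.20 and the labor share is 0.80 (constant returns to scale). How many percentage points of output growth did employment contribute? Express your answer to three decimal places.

Labor's share = 1 − 0.2 = 0.8.
Contribution = share × growth = 0.8 × 4.9 = 3.92 pp.

3.920 pp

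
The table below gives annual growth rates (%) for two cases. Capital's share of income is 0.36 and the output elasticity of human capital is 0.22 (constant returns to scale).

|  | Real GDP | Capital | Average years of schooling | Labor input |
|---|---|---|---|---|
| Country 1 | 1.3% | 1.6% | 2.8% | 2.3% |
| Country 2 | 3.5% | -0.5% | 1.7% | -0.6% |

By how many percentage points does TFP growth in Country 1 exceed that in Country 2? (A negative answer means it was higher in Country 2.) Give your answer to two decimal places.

-4.42 percentage points

Labor's share = 1 − 0.36 − 0.22 = 0.42.
Country 1: TFP = 1.3 − 0.576 − 0.616 − 0.966 = -0.858%.
Country 2: TFP = 3.5 + 0.18 − 0.374 + 0.252 = 3.558%.
Difference = -0.858 − (3.558) = -4.416 pp.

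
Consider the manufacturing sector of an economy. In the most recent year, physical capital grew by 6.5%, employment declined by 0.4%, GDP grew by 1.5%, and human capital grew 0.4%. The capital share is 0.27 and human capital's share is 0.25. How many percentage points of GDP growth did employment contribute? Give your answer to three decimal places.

-0.192

Labor's share = 1 − 0.27 − 0.25 = 0.48.
Contribution = share × growth = 0.48 × (-0.4) = -0.192 pp.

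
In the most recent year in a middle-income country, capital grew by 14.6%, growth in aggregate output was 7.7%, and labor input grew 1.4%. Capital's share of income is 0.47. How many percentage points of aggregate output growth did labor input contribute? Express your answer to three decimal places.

Labor's share = 1 − 0.47 = 0.53.
Contribution = share × growth = 0.53 × 1.4 = 0.742 pp.

0.742 percentage points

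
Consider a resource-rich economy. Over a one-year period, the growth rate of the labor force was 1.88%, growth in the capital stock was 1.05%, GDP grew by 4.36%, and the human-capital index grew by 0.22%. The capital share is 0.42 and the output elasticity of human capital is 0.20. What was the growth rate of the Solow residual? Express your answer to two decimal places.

Labor's share = 1 − 0.42 − 0.2 = 0.38.
The capital stock: 0.42 × 1.05 = 0.441 pp.
The human-capital index: 0.2 × 0.22 = 0.044 pp.
The labor force: 0.38 × 1.88 = 0.7144 pp.
TFP growth = 4.36 − 1.1994 = 3.1606%.

The Solow residual growth was 3.16%.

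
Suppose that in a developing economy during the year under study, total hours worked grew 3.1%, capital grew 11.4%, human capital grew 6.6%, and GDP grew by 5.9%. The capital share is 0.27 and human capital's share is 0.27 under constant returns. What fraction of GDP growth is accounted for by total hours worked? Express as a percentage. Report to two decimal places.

Labor's share = 1 − 0.27 − 0.27 = 0.46.
Total hours worked contributed 0.46 × 3.1 = 1.426 pp.
Share of growth = 1.426 / 5.9 × 100 = 24.1695%.

24.17%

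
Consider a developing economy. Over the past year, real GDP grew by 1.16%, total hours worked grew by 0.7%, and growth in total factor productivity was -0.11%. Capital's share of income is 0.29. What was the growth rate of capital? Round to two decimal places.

2.67%

Labor's share = 1 − 0.29 = 0.71.
gY = gA + 0.71×0.7 + 0.29×g.
0.29×g = 1.16 + 0.11 − 0.497 = 0.773.
g = 0.773 / 0.29 = 2.6655%.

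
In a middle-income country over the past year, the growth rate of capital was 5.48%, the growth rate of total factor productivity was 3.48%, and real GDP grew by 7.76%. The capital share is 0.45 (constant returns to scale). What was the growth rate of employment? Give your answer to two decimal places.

3.30%

Labor's share = 1 − 0.45 = 0.55.
gY = gA + 0.45×5.48 + 0.55×g.
0.55×g = 7.76 − 3.48 − 2.466 = 1.814.
g = 1.814 / 0.55 = 3.2982%.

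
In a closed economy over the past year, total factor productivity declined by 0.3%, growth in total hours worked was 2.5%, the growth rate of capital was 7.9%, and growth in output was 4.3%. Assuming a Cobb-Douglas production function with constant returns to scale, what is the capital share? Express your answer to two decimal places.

gY = gA + α·gK + (1−α)·gL, so gY − gA − gL = α(gK − gL).
4.3 + 0.3 − 2.5 = α × (7.9 − 2.5).
2.1 = 5.4 α, so α = 0.3889.

The capital share is 0.39.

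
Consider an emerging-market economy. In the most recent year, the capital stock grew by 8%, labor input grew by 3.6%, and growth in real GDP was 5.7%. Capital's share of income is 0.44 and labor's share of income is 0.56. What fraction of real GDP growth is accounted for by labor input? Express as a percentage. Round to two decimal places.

Labor input accounted for 35.37% of growth.

Labor's share = 1 − 0.44 = 0.56.
Labor input contributed 0.56 × 3.6 = 2.016 pp.
Share of growth = 2.016 / 5.7 × 100 = 35.3684%.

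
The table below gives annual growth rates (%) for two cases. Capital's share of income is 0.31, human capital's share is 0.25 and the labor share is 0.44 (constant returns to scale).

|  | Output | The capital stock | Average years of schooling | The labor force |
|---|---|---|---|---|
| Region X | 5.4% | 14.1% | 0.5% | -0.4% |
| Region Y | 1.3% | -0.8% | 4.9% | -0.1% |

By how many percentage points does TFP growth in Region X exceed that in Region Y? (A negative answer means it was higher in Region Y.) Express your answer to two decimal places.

Labor's share = 1 − 0.31 − 0.25 = 0.44.
Region X: TFP = 5.4 − 4.371 − 0.125 + 0.176 = 1.08%.
Region Y: TFP = 1.3 + 0.248 − 1.225 + 0.044 = 0.367%.
Difference = 1.08 − (0.367) = 0.713 pp.

0.71 percentage points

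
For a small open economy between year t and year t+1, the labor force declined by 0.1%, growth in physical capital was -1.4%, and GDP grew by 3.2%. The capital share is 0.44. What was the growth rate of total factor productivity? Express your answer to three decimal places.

Total factor productivity grew 3.872%.

Labor's share = 1 − 0.44 = 0.56.
Physical capital: 0.44 × (-1.4) = -0.616 pp.
The labor force: 0.56 × (-0.1) = -0.056 pp.
TFP growth = 3.2 + 0.672 = 3.872%.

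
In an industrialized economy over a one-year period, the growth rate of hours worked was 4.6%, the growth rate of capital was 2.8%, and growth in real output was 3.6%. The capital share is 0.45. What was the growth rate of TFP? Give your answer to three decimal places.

Labor's share = 1 − 0.45 = 0.55.
Capital: 0.45 × 2.8 = 1.26 pp.
Hours worked: 0.55 × 4.6 = 2.53 pp.
TFP growth = 3.6 − 3.79 = -0.19%.

-0.190%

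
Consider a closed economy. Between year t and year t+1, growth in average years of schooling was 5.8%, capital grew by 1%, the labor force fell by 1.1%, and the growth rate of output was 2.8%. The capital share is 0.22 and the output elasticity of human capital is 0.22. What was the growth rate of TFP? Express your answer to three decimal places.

Labor's share = 1 − 0.22 − 0.22 = 0.56.
Capital: 0.22 × 1 = 0.22 pp.
Average years of schooling: 0.22 × 5.8 = 1.276 pp.
The labor force: 0.56 × (-1.1) = -0.616 pp.
TFP growth = 2.8 − 0.88 = 1.92%.

TFP growth was 1.920%.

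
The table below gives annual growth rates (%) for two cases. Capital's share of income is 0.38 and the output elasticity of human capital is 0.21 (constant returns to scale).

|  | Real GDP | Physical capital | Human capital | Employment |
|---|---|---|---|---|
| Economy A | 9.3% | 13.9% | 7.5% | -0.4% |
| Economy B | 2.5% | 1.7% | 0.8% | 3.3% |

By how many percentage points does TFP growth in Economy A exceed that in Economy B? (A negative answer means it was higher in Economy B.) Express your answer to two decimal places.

2.27 percentage points

Labor's share = 1 − 0.38 − 0.21 = 0.41.
Economy A: TFP = 9.3 − 5.282 − 1.575 + 0.164 = 2.607%.
Economy B: TFP = 2.5 − 0.646 − 0.168 − 1.353 = 0.333%.
Difference = 2.607 − (0.333) = 2.274 pp.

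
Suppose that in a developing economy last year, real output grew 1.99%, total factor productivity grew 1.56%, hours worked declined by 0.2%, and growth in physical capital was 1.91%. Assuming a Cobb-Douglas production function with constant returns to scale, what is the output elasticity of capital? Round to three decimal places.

The output elasticity of capital is 0.299.

gY = gA + α·gK + (1−α)·gL, so gY − gA − gL = α(gK − gL).
1.99 − 1.56 + 0.2 = α × (1.91 − (-0.2)).
0.63 = 2.11 α, so α = 0.29858.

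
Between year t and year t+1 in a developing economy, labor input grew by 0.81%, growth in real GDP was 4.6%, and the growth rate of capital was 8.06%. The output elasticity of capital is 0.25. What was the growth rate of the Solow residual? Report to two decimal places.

1.98%

Labor's share = 1 − 0.25 = 0.75.
Capital: 0.25 × 8.06 = 2.015 pp.
Labor input: 0.75 × 0.81 = 0.6075 pp.
TFP growth = 4.6 − 2.6225 = 1.9775%.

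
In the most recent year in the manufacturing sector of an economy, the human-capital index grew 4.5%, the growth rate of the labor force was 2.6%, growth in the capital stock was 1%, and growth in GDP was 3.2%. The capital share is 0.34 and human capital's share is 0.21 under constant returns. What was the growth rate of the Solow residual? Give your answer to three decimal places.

0.745%

Labor's share = 1 − 0.34 − 0.21 = 0.45.
The capital stock: 0.34 × 1 = 0.34 pp.
The human-capital index: 0.21 × 4.5 = 0.945 pp.
The labor force: 0.45 × 2.6 = 1.17 pp.
TFP growth = 3.2 − 2.455 = 0.745%.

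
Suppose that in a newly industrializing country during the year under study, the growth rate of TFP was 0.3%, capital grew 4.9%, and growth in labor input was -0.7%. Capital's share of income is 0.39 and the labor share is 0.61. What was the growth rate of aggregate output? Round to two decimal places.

Labor's share = 1 − 0.39 = 0.61.
Capital: 0.39 × 4.9 = 1.911 pp.
Labor input: 0.61 × (-0.7) = -0.427 pp.
Output growth = 0.3 + 1.484 = 1.784%.

1.78%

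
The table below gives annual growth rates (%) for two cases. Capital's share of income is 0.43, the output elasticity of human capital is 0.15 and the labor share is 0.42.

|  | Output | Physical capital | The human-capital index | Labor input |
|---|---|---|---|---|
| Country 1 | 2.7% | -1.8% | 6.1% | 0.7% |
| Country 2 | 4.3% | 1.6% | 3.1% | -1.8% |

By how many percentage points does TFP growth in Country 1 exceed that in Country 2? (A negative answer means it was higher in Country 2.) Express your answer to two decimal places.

Labor's share = 1 − 0.43 − 0.15 = 0.42.
Country 1: TFP = 2.7 + 0.774 − 0.915 − 0.294 = 2.265%.
Country 2: TFP = 4.3 − 0.688 − 0.465 + 0.756 = 3.903%.
Difference = 2.265 − (3.903) = -1.638 pp.

-1.64 percentage points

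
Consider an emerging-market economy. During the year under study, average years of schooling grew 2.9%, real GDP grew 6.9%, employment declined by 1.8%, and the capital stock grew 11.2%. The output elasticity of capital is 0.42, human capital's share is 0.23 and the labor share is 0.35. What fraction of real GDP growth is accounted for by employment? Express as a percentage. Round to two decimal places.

Labor's share = 1 − 0.42 − 0.23 = 0.35.
Employment contributed 0.35 × (-1.8) = -0.63 pp.
Share of growth = -0.63 / 6.9 × 100 = -9.1304%.

-9.13%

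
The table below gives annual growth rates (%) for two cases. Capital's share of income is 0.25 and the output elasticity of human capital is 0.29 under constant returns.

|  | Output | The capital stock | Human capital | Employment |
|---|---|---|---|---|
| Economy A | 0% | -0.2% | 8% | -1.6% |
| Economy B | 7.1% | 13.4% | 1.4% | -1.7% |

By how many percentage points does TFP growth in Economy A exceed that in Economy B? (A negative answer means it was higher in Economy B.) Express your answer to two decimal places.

Labor's share = 1 − 0.25 − 0.29 = 0.46.
Economy A: TFP = 0 + 0.05 − 2.32 + 0.736 = -1.534%.
Economy B: TFP = 7.1 − 3.35 − 0.406 + 0.782 = 4.126%.
Difference = -1.534 − (4.126) = -5.66 pp.

-5.66 percentage points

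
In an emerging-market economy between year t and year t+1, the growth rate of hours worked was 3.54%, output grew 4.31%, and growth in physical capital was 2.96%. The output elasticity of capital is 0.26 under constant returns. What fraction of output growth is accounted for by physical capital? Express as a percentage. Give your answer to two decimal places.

17.86%

Physical capital contributed 0.26 × 2.96 = 0.7696 pp.
Share of growth = 0.7696 / 4.31 × 100 = 17.8561%.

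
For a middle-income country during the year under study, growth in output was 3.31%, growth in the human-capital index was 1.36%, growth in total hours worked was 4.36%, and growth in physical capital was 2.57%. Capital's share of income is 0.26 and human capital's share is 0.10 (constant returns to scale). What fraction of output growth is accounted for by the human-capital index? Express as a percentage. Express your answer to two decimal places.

The human-capital index accounted for 4.11% of growth.

The human-capital index contributed 0.1 × 1.36 = 0.136 pp.
Share of growth = 0.136 / 3.31 × 100 = 4.1088%.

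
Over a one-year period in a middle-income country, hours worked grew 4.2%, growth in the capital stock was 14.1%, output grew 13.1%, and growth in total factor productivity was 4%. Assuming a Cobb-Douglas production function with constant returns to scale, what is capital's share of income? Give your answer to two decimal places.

0.49

gY = gA + α·gK + (1−α)·gL, so gY − gA − gL = α(gK − gL).
13.1 − 4 − 4.2 = α × (14.1 − 4.2).
4.9 = 9.9 α, so α = 0.4949.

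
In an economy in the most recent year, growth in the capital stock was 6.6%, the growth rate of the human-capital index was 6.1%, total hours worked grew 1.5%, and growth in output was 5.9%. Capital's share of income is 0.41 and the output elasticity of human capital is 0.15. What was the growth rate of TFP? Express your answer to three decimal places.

TFP grew 1.619%.

Labor's share = 1 − 0.41 − 0.15 = 0.44.
The capital stock: 0.41 × 6.6 = 2.706 pp.
The human-capital index: 0.15 × 6.1 = 0.915 pp.
Total hours worked: 0.44 × 1.5 = 0.66 pp.
TFP growth = 5.9 − 4.281 = 1.619%.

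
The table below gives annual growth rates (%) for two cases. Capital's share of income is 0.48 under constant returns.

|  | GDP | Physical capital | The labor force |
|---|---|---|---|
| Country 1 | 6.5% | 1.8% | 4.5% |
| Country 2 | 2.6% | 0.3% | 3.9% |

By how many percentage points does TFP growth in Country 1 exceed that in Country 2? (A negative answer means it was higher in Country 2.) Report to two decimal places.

Labor's share = 1 − 0.48 = 0.52.
Country 1: TFP = 6.5 − 0.864 − 2.34 = 3.296%.
Country 2: TFP = 2.6 − 0.144 − 2.028 = 0.428%.
Difference = 3.296 − (0.428) = 2.868 pp.

2.87 percentage points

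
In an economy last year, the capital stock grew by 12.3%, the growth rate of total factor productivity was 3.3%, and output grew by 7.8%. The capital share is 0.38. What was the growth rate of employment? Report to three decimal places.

-0.281%

Labor's share = 1 − 0.38 = 0.62.
gY = gA + 0.38×12.3 + 0.62×g.
0.62×g = 7.8 − 3.3 − 4.674 = -0.174.
g = -0.174 / 0.62 = -0.28065%.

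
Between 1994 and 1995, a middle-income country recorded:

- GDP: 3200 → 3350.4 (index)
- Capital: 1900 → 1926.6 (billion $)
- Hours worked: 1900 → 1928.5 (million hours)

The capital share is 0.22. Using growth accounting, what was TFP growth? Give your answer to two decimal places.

GDP growth = (3350.4 − 3200) / 3200 = 4.7%.
Capital growth = (1926.6 − 1900) / 1900 = 1.4%.
Hours worked growth = (1928.5 − 1900) / 1900 = 1.5%.
Labor's share = 1 − 0.22 = 0.78.
Capital: 0.22 × 1.4 = 0.308 pp.
Hours worked: 0.78 × 1.5 = 1.17 pp.
TFP growth = 4.7 − 1.478 = 3.222%.

TFP grew 3.22%.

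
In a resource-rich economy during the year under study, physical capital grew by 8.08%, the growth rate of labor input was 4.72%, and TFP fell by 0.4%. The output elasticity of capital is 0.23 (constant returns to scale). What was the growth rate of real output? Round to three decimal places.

Labor's share = 1 − 0.23 = 0.77.
Physical capital: 0.23 × 8.08 = 1.8584 pp.
Labor input: 0.77 × 4.72 = 3.6344 pp.
Output growth = -0.4 + 5.4928 = 5.0928%.

5.093%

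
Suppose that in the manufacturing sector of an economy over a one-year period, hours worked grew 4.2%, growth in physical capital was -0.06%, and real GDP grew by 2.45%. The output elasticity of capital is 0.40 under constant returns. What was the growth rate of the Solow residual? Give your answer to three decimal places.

-0.046%

Labor's share = 1 − 0.4 = 0.6.
Physical capital: 0.4 × (-0.06) = -0.024 pp.
Hours worked: 0.6 × 4.2 = 2.52 pp.
TFP growth = 2.45 − 2.496 = -0.046%.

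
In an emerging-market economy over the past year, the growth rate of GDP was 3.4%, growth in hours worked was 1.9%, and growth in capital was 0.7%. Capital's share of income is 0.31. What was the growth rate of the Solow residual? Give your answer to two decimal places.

Labor's share = 1 − 0.31 = 0.69.
Capital: 0.31 × 0.7 = 0.217 pp.
Hours worked: 0.69 × 1.9 = 1.311 pp.
TFP growth = 3.4 − 1.528 = 1.872%.

1.87%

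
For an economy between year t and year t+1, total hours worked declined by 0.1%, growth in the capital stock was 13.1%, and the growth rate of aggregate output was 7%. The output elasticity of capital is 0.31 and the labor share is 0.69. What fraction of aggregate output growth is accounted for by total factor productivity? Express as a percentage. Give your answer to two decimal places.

42.97%

Labor's share = 1 − 0.31 = 0.69.
The capital stock: 0.31 × 13.1 = 4.061 pp.
Total hours worked: 0.69 × (-0.1) = -0.069 pp.
TFP growth = 7 − 3.992 = 3.008%.
TFP share of growth = 3.008 / 7 × 100 = 42.9714%.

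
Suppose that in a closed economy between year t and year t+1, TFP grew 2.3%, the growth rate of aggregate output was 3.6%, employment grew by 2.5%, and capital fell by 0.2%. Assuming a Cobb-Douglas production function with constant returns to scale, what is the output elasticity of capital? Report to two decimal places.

0.44

gY = gA + α·gK + (1−α)·gL, so gY − gA − gL = α(gK − gL).
3.6 − 2.3 − 2.5 = α × (-0.2 − 2.5).
-1.2 = -2.7 α, so α = 0.4444.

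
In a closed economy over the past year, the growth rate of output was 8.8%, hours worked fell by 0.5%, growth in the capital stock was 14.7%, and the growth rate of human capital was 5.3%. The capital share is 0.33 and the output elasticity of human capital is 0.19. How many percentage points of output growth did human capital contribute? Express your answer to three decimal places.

1.007

Contribution = share × growth = 0.19 × 5.3 = 1.007 pp.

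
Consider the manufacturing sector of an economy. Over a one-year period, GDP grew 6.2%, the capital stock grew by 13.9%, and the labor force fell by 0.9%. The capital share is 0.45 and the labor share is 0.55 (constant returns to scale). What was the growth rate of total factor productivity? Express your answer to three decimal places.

Labor's share = 1 − 0.45 = 0.55.
The capital stock: 0.45 × 13.9 = 6.255 pp.
The labor force: 0.55 × (-0.9) = -0.495 pp.
TFP growth = 6.2 − 5.76 = 0.44%.

0.440%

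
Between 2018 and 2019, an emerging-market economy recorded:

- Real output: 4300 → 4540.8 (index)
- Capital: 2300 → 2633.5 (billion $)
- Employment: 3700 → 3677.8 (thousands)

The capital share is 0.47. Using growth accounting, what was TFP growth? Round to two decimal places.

-0.90%

Real output growth = (4540.8 − 4300) / 4300 = 5.6%.
Capital growth = (2633.5 − 2300) / 2300 = 14.5%.
Employment growth = (3677.8 − 3700) / 3700 = -0.6%.
Labor's share = 1 − 0.47 = 0.53.
Capital: 0.47 × 14.5 = 6.815 pp.
Employment: 0.53 × (-0.6) = -0.318 pp.
TFP growth = 5.6 − 6.497 = -0.897%.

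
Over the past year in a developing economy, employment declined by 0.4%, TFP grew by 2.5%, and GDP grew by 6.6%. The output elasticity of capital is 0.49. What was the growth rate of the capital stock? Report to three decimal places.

8.784%

Labor's share = 1 − 0.49 = 0.51.
gY = gA + 0.51×(-0.4) + 0.49×g.
0.49×g = 6.6 − 2.5 + 0.204 = 4.304.
g = 4.304 / 0.49 = 8.78367%.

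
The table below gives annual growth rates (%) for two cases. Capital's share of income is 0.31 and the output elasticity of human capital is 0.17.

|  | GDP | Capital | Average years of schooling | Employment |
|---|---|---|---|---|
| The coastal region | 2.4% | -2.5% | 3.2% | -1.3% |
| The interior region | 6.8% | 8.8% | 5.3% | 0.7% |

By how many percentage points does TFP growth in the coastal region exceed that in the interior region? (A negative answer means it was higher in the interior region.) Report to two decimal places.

0.50 percentage points

Labor's share = 1 − 0.31 − 0.17 = 0.52.
The coastal region: TFP = 2.4 + 0.775 − 0.544 + 0.676 = 3.307%.
The interior region: TFP = 6.8 − 2.728 − 0.901 − 0.364 = 2.807%.
Difference = 3.307 − (2.807) = 0.5 pp.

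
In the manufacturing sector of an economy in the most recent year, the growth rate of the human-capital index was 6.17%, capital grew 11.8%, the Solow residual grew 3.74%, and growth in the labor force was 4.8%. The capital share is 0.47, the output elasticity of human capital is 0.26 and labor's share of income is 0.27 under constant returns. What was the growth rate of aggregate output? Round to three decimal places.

Labor's share = 1 − 0.47 − 0.26 = 0.27.
Capital: 0.47 × 11.8 = 5.546 pp.
The human-capital index: 0.26 × 6.17 = 1.6042 pp.
The labor force: 0.27 × 4.8 = 1.296 pp.
Output growth = 3.74 + 8.4462 = 12.1862%.

12.186%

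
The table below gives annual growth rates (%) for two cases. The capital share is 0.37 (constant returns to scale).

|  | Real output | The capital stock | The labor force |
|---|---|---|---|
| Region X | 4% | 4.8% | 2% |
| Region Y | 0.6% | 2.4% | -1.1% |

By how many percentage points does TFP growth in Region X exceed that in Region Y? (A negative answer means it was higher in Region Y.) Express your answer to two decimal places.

Labor's share = 1 − 0.37 = 0.63.
Region X: TFP = 4 − 1.776 − 1.26 = 0.964%.
Region Y: TFP = 0.6 − 0.888 + 0.693 = 0.405%.
Difference = 0.964 − (0.405) = 0.559 pp.

0.56 percentage points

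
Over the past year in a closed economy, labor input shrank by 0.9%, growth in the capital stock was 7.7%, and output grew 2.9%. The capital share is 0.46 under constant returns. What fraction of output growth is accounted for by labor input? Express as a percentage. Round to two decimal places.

Labor input accounted for -16.76% of growth.

Labor's share = 1 − 0.46 = 0.54.
Labor input contributed 0.54 × (-0.9) = -0.486 pp.
Share of growth = -0.486 / 2.9 × 100 = -16.7586%.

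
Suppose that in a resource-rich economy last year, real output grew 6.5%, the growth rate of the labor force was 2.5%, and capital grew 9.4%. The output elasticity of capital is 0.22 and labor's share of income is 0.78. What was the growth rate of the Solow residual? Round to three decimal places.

Labor's share = 1 − 0.22 = 0.78.
Capital: 0.22 × 9.4 = 2.068 pp.
The labor force: 0.78 × 2.5 = 1.95 pp.
TFP growth = 6.5 − 4.018 = 2.482%.

2.482%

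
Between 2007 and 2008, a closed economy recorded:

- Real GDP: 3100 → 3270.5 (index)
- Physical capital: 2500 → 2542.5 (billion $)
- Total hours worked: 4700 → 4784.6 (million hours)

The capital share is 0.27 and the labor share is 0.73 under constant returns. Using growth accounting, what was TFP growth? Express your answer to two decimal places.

Real GDP growth = (3270.5 − 3100) / 3100 = 5.5%.
Physical capital growth = (2542.5 − 2500) / 2500 = 1.7%.
Total hours worked growth = (4784.6 − 4700) / 4700 = 1.8%.
Labor's share = 1 − 0.27 = 0.73.
Physical capital: 0.27 × 1.7 = 0.459 pp.
Total hours worked: 0.73 × 1.8 = 1.314 pp.
TFP growth = 5.5 − 1.773 = 3.727%.

3.73%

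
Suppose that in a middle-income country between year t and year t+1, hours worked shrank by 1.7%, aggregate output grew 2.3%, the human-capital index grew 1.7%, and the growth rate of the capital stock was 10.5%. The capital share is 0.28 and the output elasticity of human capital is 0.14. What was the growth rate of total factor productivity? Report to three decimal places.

0.108%

Labor's share = 1 − 0.28 − 0.14 = 0.58.
The capital stock: 0.28 × 10.5 = 2.94 pp.
The human-capital index: 0.14 × 1.7 = 0.238 pp.
Hours worked: 0.58 × (-1.7) = -0.986 pp.
TFP growth = 2.3 − 2.192 = 0.108%.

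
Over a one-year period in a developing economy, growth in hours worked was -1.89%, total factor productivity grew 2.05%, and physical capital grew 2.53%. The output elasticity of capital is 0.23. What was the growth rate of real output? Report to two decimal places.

1.18%

Labor's share = 1 − 0.23 = 0.77.
Physical capital: 0.23 × 2.53 = 0.5819 pp.
Hours worked: 0.77 × (-1.89) = -1.4553 pp.
Output growth = 2.05 + (-0.8734) = 1.1766%.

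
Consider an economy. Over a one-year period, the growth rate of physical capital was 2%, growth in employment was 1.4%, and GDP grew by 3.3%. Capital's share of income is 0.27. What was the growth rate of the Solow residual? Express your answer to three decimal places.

Labor's share = 1 − 0.27 = 0.73.
Physical capital: 0.27 × 2 = 0.54 pp.
Employment: 0.73 × 1.4 = 1.022 pp.
TFP growth = 3.3 − 1.562 = 1.738%.

The Solow residual growth was 1.738%.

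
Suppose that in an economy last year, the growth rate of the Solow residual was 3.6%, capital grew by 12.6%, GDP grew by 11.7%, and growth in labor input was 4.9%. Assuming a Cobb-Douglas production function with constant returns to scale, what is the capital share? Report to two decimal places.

0.42

gY = gA + α·gK + (1−α)·gL, so gY − gA − gL = α(gK − gL).
11.7 − 3.6 − 4.9 = α × (12.6 − 4.9).
3.2 = 7.7 α, so α = 0.4156.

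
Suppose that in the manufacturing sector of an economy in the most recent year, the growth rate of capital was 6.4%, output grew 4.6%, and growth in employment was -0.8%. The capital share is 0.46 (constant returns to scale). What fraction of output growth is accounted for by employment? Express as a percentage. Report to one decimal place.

-9.4%

Labor's share = 1 − 0.46 = 0.54.
Employment contributed 0.54 × (-0.8) = -0.432 pp.
Share of growth = -0.432 / 4.6 × 100 = -9.391%.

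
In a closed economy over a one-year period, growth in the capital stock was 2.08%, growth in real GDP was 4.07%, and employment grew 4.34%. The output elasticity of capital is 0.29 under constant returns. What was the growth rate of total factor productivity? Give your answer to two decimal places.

Total factor productivity growth was 0.39%.

Labor's share = 1 − 0.29 = 0.71.
The capital stock: 0.29 × 2.08 = 0.6032 pp.
Employment: 0.71 × 4.34 = 3.0814 pp.
TFP growth = 4.07 − 3.6846 = 0.3854%.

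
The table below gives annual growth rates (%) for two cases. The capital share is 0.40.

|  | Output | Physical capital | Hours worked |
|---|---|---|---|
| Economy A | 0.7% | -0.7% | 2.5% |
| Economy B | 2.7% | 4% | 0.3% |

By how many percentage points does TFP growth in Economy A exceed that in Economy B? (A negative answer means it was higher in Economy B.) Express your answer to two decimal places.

-1.44 percentage points

Labor's share = 1 − 0.4 = 0.6.
Economy A: TFP = 0.7 + 0.28 − 1.5 = -0.52%.
Economy B: TFP = 2.7 − 1.6 − 0.18 = 0.92%.
Difference = -0.52 − (0.92) = -1.44 pp.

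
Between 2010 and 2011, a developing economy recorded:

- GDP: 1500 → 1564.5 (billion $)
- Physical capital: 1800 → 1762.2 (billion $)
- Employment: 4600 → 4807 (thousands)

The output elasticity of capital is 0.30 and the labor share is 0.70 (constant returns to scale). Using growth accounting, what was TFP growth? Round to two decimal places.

1.78%

GDP growth = (1564.5 − 1500) / 1500 = 4.3%.
Physical capital growth = (1762.2 − 1800) / 1800 = -2.1%.
Employment growth = (4807 − 4600) / 4600 = 4.5%.
Labor's share = 1 − 0.3 = 0.7.
Physical capital: 0.3 × (-2.1) = -0.63 pp.
Employment: 0.7 × 4.5 = 3.15 pp.
TFP growth = 4.3 − 2.52 = 1.78%.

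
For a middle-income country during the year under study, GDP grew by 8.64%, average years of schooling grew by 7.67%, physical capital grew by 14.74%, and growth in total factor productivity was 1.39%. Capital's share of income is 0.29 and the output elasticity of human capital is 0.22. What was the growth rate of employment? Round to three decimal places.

2.629%

Labor's share = 1 − 0.29 − 0.22 = 0.49.
gY = gA + 0.29×14.74 + 0.22×7.67 + 0.49×g.
0.49×g = 8.64 − 1.39 − 5.962 = 1.288.
g = 1.288 / 0.49 = 2.62857%.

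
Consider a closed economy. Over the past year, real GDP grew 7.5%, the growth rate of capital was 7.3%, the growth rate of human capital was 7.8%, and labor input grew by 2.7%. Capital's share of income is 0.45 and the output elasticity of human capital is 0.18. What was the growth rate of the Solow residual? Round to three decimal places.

Labor's share = 1 − 0.45 − 0.18 = 0.37.
Capital: 0.45 × 7.3 = 3.285 pp.
Human capital: 0.18 × 7.8 = 1.404 pp.
Labor input: 0.37 × 2.7 = 0.999 pp.
TFP growth = 7.5 − 5.688 = 1.812%.

1.812%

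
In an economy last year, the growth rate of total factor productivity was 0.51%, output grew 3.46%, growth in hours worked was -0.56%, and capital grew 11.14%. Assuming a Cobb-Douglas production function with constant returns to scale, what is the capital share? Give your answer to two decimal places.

0.30

gY = gA + α·gK + (1−α)·gL, so gY − gA − gL = α(gK − gL).
3.46 − 0.51 + 0.56 = α × (11.14 − (-0.56)).
3.51 = 11.7 α, so α = 0.3.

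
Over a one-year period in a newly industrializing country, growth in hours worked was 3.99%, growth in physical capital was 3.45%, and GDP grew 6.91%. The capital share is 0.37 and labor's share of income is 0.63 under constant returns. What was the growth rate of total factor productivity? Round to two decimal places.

Labor's share = 1 − 0.37 = 0.63.
Physical capital: 0.37 × 3.45 = 1.2765 pp.
Hours worked: 0.63 × 3.99 = 2.5137 pp.
TFP growth = 6.91 − 3.7902 = 3.1198%.

Total factor productivity growth was 3.12%.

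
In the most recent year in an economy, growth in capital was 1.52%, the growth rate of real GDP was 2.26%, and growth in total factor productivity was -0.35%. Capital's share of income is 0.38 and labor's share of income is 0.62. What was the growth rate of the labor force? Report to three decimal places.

3.278%

Labor's share = 1 − 0.38 = 0.62.
gY = gA + 0.38×1.52 + 0.62×g.
0.62×g = 2.26 + 0.35 − 0.5776 = 2.0324.
g = 2.0324 / 0.62 = 3.27806%.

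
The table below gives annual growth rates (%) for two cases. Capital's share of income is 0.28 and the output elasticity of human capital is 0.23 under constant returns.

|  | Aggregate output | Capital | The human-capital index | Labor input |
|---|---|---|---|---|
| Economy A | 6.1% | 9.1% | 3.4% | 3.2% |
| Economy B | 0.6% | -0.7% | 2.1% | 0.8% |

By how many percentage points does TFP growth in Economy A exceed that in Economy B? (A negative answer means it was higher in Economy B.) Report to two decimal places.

Labor's share = 1 − 0.28 − 0.23 = 0.49.
Economy A: TFP = 6.1 − 2.548 − 0.782 − 1.568 = 1.202%.
Economy B: TFP = 0.6 + 0.196 − 0.483 − 0.392 = -0.079%.
Difference = 1.202 − (-0.079) = 1.281 pp.

1.28 percentage points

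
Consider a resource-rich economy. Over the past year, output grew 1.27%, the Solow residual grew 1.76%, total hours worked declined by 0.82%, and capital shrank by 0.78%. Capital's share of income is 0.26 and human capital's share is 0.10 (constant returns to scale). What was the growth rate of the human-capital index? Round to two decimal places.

The human-capital index growth was 2.38%.

Labor's share = 1 − 0.26 − 0.1 = 0.64.
gY = gA + 0.26×(-0.78) + 0.64×(-0.82) + 0.1×g.
0.1×g = 1.27 − 1.76 + 0.7276 = 0.2376.
g = 0.2376 / 0.1 = 2.376%.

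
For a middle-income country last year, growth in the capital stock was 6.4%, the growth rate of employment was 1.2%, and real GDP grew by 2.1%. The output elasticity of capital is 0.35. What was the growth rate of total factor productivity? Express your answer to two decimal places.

Labor's share = 1 − 0.35 = 0.65.
The capital stock: 0.35 × 6.4 = 2.24 pp.
Employment: 0.65 × 1.2 = 0.78 pp.
TFP growth = 2.1 − 3.02 = -0.92%.

-0.92%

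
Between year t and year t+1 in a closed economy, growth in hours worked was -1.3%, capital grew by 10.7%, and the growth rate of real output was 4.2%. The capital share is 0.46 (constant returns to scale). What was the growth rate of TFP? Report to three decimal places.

-0.020%

Labor's share = 1 − 0.46 = 0.54.
Capital: 0.46 × 10.7 = 4.922 pp.
Hours worked: 0.54 × (-1.3) = -0.702 pp.
TFP growth = 4.2 − 4.22 = -0.02%.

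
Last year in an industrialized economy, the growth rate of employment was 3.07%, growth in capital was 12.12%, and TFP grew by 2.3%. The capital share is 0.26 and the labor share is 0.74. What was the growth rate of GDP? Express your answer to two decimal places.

Labor's share = 1 − 0.26 = 0.74.
Capital: 0.26 × 12.12 = 3.1512 pp.
Employment: 0.74 × 3.07 = 2.2718 pp.
Output growth = 2.3 + 5.423 = 7.723%.

7.72%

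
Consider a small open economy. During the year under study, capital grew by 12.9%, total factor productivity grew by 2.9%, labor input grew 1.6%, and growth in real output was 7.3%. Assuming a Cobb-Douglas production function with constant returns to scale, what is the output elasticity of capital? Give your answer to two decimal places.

gY = gA + α·gK + (1−α)·gL, so gY − gA − gL = α(gK − gL).
7.3 − 2.9 − 1.6 = α × (12.9 − 1.6).
2.8 = 11.3 α, so α = 0.2478.

α = 0.25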